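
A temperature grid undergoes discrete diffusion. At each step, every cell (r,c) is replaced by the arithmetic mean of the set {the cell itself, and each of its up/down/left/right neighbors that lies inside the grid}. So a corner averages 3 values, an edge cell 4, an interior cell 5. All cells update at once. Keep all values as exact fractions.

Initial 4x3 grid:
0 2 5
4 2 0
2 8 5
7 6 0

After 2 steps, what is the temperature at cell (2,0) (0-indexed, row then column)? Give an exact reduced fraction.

Answer: 337/80

Derivation:
Step 1: cell (2,0) = 21/4
Step 2: cell (2,0) = 337/80
Full grid after step 2:
  25/12 587/240 91/36
  249/80 301/100 707/240
  337/80 431/100 871/240
  31/6 1111/240 73/18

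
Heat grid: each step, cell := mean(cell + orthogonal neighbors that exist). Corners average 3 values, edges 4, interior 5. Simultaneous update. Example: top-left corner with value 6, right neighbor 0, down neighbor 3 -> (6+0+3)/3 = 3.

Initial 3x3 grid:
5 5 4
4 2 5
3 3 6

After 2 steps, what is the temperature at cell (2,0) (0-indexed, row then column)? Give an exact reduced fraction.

Step 1: cell (2,0) = 10/3
Step 2: cell (2,0) = 31/9
Full grid after step 2:
  73/18 257/60 155/36
  153/40 381/100 1043/240
  31/9 153/40 149/36

Answer: 31/9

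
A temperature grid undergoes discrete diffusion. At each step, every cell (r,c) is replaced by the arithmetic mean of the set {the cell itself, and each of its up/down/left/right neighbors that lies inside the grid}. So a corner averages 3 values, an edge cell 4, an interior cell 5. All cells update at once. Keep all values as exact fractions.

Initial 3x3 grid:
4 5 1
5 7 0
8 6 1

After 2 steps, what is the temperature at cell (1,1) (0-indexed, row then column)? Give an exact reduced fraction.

Answer: 113/25

Derivation:
Step 1: cell (1,1) = 23/5
Step 2: cell (1,1) = 113/25
Full grid after step 2:
  179/36 931/240 17/6
  27/5 113/25 671/240
  107/18 563/120 121/36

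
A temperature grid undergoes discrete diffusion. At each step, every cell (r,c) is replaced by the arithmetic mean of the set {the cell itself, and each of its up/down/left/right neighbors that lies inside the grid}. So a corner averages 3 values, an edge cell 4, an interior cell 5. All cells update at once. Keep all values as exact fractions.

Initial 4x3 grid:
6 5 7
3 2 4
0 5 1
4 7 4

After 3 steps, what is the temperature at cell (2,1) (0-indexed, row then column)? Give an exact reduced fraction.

Answer: 21349/6000

Derivation:
Step 1: cell (2,1) = 3
Step 2: cell (2,1) = 183/50
Step 3: cell (2,1) = 21349/6000
Full grid after step 3:
  8923/2160 853/200 1201/270
  25933/7200 7823/2000 14179/3600
  25573/7200 21349/6000 96/25
  1571/432 14069/3600 139/36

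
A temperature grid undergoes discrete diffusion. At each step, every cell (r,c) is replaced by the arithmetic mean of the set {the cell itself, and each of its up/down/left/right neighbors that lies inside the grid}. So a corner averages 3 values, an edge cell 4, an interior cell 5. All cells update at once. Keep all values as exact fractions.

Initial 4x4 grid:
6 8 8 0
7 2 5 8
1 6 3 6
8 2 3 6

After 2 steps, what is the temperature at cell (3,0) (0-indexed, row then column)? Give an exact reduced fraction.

Answer: 167/36

Derivation:
Step 1: cell (3,0) = 11/3
Step 2: cell (3,0) = 167/36
Full grid after step 2:
  17/3 477/80 1307/240 46/9
  221/40 118/25 127/25 631/120
  479/120 93/20 437/100 201/40
  167/36 883/240 357/80 19/4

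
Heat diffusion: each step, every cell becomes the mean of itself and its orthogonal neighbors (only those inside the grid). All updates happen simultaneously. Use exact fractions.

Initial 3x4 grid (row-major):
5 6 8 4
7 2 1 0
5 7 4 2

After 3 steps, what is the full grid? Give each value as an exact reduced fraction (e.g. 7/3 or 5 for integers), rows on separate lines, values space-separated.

Answer: 3817/720 2873/600 821/200 167/48
73327/14400 27893/6000 7251/2000 14549/4800
11051/2160 7919/1800 87/25 401/144

Derivation:
After step 1:
  6 21/4 19/4 4
  19/4 23/5 3 7/4
  19/3 9/2 7/2 2
After step 2:
  16/3 103/20 17/4 7/2
  1301/240 221/50 88/25 43/16
  187/36 71/15 13/4 29/12
After step 3:
  3817/720 2873/600 821/200 167/48
  73327/14400 27893/6000 7251/2000 14549/4800
  11051/2160 7919/1800 87/25 401/144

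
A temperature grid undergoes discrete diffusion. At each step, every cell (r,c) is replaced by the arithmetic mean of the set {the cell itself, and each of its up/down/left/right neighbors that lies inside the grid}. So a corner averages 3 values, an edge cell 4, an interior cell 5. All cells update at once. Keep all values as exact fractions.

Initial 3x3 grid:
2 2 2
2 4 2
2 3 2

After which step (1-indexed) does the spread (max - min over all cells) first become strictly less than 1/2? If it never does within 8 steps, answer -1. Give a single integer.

Answer: 2

Derivation:
Step 1: max=11/4, min=2, spread=3/4
Step 2: max=257/100, min=91/40, spread=59/200
  -> spread < 1/2 first at step 2
Step 3: max=36467/14400, min=209/90, spread=1009/4800
Step 4: max=321547/129600, min=339679/144000, spread=158359/1296000
Step 5: max=127965803/51840000, min=193129/81000, spread=4363243/51840000
Step 6: max=1143343123/466560000, min=1241470211/518400000, spread=260199331/4665600000
Step 7: max=456176851427/186624000000, min=935498473/388800000, spread=7137584387/186624000000
Step 8: max=27287375613169/11197440000000, min=1499476409933/622080000000, spread=3799043/143327232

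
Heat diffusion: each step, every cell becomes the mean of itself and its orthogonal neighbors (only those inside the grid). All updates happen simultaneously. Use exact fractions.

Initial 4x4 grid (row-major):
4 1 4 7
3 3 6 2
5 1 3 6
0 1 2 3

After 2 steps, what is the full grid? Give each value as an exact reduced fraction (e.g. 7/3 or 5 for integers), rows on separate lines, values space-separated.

Answer: 113/36 389/120 463/120 169/36
43/15 63/20 79/20 1001/240
53/20 49/20 311/100 961/240
7/4 157/80 631/240 113/36

Derivation:
After step 1:
  8/3 3 9/2 13/3
  15/4 14/5 18/5 21/4
  9/4 13/5 18/5 7/2
  2 1 9/4 11/3
After step 2:
  113/36 389/120 463/120 169/36
  43/15 63/20 79/20 1001/240
  53/20 49/20 311/100 961/240
  7/4 157/80 631/240 113/36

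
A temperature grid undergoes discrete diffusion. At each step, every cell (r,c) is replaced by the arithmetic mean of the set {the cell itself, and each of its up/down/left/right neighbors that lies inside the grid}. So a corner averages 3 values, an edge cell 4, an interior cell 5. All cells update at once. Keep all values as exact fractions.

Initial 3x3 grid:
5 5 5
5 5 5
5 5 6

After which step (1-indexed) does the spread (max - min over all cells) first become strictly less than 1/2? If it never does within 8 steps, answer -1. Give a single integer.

Step 1: max=16/3, min=5, spread=1/3
  -> spread < 1/2 first at step 1
Step 2: max=95/18, min=5, spread=5/18
Step 3: max=1121/216, min=5, spread=41/216
Step 4: max=66931/12960, min=1811/360, spread=347/2592
Step 5: max=3994937/777600, min=18157/3600, spread=2921/31104
Step 6: max=239108539/46656000, min=2185483/432000, spread=24611/373248
Step 7: max=14315522033/2799360000, min=49256741/9720000, spread=207329/4478976
Step 8: max=857837952451/167961600000, min=2630801599/518400000, spread=1746635/53747712

Answer: 1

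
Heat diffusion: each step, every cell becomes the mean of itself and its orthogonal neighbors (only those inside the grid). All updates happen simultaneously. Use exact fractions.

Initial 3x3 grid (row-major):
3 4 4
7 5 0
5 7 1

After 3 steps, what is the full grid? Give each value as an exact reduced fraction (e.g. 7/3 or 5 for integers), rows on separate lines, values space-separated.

After step 1:
  14/3 4 8/3
  5 23/5 5/2
  19/3 9/2 8/3
After step 2:
  41/9 239/60 55/18
  103/20 103/25 373/120
  95/18 181/40 29/9
After step 3:
  616/135 14143/3600 3653/1080
  5731/1200 3133/750 24311/7200
  5383/1080 3429/800 977/270

Answer: 616/135 14143/3600 3653/1080
5731/1200 3133/750 24311/7200
5383/1080 3429/800 977/270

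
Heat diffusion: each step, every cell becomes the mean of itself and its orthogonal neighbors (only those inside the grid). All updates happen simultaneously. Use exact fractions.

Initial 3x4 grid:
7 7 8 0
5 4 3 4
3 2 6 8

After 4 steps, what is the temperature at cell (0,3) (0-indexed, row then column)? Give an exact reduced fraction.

Step 1: cell (0,3) = 4
Step 2: cell (0,3) = 49/12
Step 3: cell (0,3) = 661/144
Step 4: cell (0,3) = 199123/43200
Full grid after step 4:
  665089/129600 538987/108000 174209/36000 199123/43200
  4102261/864000 1724159/360000 557053/120000 1344127/288000
  580789/129600 481237/108000 166709/36000 199423/43200

Answer: 199123/43200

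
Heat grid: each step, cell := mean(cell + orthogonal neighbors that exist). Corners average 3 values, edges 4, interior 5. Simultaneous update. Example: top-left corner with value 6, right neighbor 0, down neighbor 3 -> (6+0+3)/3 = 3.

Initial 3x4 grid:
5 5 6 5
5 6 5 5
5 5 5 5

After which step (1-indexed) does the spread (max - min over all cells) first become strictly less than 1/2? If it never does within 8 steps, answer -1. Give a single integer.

Answer: 2

Derivation:
Step 1: max=11/2, min=5, spread=1/2
Step 2: max=1289/240, min=5, spread=89/240
  -> spread < 1/2 first at step 2
Step 3: max=12707/2400, min=4089/800, spread=11/60
Step 4: max=1135547/216000, min=110617/21600, spread=29377/216000
Step 5: max=1414171/270000, min=2784517/540000, spread=1753/21600
Step 6: max=30067807/5760000, min=200738041/38880000, spread=71029/1244160
Step 7: max=20278716229/3888000000, min=12073023619/2332800000, spread=7359853/182250000
Step 8: max=108034144567/20736000000, min=241649335807/46656000000, spread=45679663/1492992000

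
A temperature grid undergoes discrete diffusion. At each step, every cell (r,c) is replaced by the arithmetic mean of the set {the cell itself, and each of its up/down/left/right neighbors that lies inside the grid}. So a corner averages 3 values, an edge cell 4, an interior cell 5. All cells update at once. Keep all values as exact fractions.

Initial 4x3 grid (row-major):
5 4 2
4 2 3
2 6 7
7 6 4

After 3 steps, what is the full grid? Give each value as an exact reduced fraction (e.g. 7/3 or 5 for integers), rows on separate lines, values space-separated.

Answer: 8093/2160 50893/14400 2561/720
1769/450 23897/6000 2317/600
919/200 27367/6000 4223/900
3557/720 74423/14400 11101/2160

Derivation:
After step 1:
  13/3 13/4 3
  13/4 19/5 7/2
  19/4 23/5 5
  5 23/4 17/3
After step 2:
  65/18 863/240 13/4
  121/30 92/25 153/40
  22/5 239/50 563/120
  31/6 1261/240 197/36
After step 3:
  8093/2160 50893/14400 2561/720
  1769/450 23897/6000 2317/600
  919/200 27367/6000 4223/900
  3557/720 74423/14400 11101/2160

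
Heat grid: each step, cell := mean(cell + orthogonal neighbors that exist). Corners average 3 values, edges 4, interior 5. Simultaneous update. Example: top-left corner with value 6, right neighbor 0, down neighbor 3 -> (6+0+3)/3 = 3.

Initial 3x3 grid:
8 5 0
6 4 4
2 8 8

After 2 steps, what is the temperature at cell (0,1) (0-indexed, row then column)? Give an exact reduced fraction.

Step 1: cell (0,1) = 17/4
Step 2: cell (0,1) = 1139/240
Full grid after step 2:
  187/36 1139/240 15/4
  331/60 483/100 143/30
  95/18 229/40 97/18

Answer: 1139/240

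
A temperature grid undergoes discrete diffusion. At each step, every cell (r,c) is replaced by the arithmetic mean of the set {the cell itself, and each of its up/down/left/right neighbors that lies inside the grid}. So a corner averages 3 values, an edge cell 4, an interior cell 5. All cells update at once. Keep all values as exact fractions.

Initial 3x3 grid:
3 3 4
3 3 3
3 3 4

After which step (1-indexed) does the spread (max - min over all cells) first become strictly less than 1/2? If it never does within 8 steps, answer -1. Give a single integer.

Answer: 2

Derivation:
Step 1: max=7/2, min=3, spread=1/2
Step 2: max=121/36, min=3, spread=13/36
  -> spread < 1/2 first at step 2
Step 3: max=4757/1440, min=443/144, spread=109/480
Step 4: max=84389/25920, min=11161/3600, spread=20149/129600
Step 5: max=16781933/5184000, min=1623691/518400, spread=545023/5184000
Step 6: max=1000503751/311040000, min=20371237/6480000, spread=36295/497664
Step 7: max=59872370597/18662400000, min=4909735831/1555200000, spread=305773/5971968
Step 8: max=3582546670159/1119744000000, min=49198575497/15552000000, spread=2575951/71663616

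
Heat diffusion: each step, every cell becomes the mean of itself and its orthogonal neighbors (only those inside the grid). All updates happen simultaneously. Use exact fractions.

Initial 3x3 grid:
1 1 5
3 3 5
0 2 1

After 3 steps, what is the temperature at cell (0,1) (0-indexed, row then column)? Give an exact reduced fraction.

Answer: 18473/7200

Derivation:
Step 1: cell (0,1) = 5/2
Step 2: cell (0,1) = 319/120
Step 3: cell (0,1) = 18473/7200
Full grid after step 3:
  4753/2160 18473/7200 1627/540
  28771/14400 14827/6000 20423/7200
  4153/2160 15773/7200 1417/540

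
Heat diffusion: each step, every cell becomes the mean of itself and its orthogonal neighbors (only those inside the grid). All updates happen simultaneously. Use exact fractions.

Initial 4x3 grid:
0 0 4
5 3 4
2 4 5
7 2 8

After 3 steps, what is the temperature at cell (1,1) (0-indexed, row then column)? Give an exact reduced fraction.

Step 1: cell (1,1) = 16/5
Step 2: cell (1,1) = 293/100
Step 3: cell (1,1) = 4883/1500
Full grid after step 3:
  5227/2160 36103/14400 1603/540
  5101/1800 4883/1500 24979/7200
  13667/3600 11591/3000 10553/2400
  8797/2160 65513/14400 1657/360

Answer: 4883/1500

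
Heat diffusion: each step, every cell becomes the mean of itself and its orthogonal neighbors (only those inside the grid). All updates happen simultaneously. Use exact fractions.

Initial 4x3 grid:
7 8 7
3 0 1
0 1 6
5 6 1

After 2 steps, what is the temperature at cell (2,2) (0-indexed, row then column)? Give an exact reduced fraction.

Answer: 761/240

Derivation:
Step 1: cell (2,2) = 9/4
Step 2: cell (2,2) = 761/240
Full grid after step 2:
  14/3 583/120 43/9
  267/80 167/50 821/240
  661/240 259/100 761/240
  55/18 277/80 59/18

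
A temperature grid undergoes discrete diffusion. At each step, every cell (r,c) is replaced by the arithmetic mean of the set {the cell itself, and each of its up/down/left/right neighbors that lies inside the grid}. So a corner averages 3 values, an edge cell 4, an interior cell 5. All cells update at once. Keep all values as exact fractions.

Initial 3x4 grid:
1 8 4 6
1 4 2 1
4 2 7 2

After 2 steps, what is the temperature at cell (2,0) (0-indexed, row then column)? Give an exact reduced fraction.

Step 1: cell (2,0) = 7/3
Step 2: cell (2,0) = 109/36
Full grid after step 2:
  121/36 959/240 991/240 137/36
  347/120 18/5 18/5 267/80
  109/36 397/120 433/120 28/9

Answer: 109/36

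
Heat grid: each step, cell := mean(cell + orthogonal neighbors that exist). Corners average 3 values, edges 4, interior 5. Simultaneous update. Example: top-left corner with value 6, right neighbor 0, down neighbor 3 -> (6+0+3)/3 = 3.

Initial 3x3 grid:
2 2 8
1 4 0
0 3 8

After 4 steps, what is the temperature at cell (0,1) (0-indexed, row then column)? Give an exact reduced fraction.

Answer: 42121/14400

Derivation:
Step 1: cell (0,1) = 4
Step 2: cell (0,1) = 11/4
Step 3: cell (0,1) = 379/120
Step 4: cell (0,1) = 42121/14400
Full grid after step 4:
  68221/25920 42121/14400 22409/6480
  46753/19200 12193/4000 4033/1200
  33493/12960 166259/57600 89041/25920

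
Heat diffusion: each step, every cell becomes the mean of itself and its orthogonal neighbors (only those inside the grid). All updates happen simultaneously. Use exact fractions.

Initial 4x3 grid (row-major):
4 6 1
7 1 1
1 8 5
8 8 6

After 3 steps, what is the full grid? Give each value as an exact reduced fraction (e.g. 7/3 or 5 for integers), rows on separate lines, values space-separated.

After step 1:
  17/3 3 8/3
  13/4 23/5 2
  6 23/5 5
  17/3 15/2 19/3
After step 2:
  143/36 239/60 23/9
  1171/240 349/100 107/30
  1171/240 277/50 269/60
  115/18 241/40 113/18
After step 3:
  9241/2160 12601/3600 1819/540
  30997/7200 25751/6000 6343/1800
  39037/7200 9767/2000 17881/3600
  12451/2160 14539/2400 6043/1080

Answer: 9241/2160 12601/3600 1819/540
30997/7200 25751/6000 6343/1800
39037/7200 9767/2000 17881/3600
12451/2160 14539/2400 6043/1080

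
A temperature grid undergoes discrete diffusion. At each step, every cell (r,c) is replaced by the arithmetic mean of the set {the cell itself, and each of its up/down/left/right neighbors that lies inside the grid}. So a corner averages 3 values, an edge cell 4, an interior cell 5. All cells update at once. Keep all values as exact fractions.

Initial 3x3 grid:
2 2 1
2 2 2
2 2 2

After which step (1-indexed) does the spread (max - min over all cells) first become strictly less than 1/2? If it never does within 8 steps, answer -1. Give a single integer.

Step 1: max=2, min=5/3, spread=1/3
  -> spread < 1/2 first at step 1
Step 2: max=2, min=31/18, spread=5/18
Step 3: max=2, min=391/216, spread=41/216
Step 4: max=709/360, min=23789/12960, spread=347/2592
Step 5: max=7043/3600, min=1448263/777600, spread=2921/31104
Step 6: max=838517/432000, min=87483461/46656000, spread=24611/373248
Step 7: max=18783259/9720000, min=5279997967/2799360000, spread=207329/4478976
Step 8: max=997998401/518400000, min=317893247549/167961600000, spread=1746635/53747712

Answer: 1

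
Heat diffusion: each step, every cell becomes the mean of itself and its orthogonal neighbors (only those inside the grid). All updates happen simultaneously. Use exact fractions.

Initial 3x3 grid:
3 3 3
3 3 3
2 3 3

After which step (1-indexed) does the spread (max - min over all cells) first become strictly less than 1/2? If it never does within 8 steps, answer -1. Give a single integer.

Step 1: max=3, min=8/3, spread=1/3
  -> spread < 1/2 first at step 1
Step 2: max=3, min=49/18, spread=5/18
Step 3: max=3, min=607/216, spread=41/216
Step 4: max=1069/360, min=36749/12960, spread=347/2592
Step 5: max=10643/3600, min=2225863/777600, spread=2921/31104
Step 6: max=1270517/432000, min=134139461/46656000, spread=24611/373248
Step 7: max=28503259/9720000, min=8079357967/2799360000, spread=207329/4478976
Step 8: max=1516398401/518400000, min=485854847549/167961600000, spread=1746635/53747712

Answer: 1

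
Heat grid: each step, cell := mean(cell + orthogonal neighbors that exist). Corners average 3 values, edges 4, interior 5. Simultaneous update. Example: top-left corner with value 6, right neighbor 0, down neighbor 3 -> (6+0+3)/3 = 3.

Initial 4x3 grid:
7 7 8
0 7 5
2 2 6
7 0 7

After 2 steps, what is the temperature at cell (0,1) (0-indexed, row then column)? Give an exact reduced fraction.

Step 1: cell (0,1) = 29/4
Step 2: cell (0,1) = 1367/240
Full grid after step 2:
  191/36 1367/240 245/36
  937/240 507/100 671/120
  263/80 387/100 577/120
  13/4 221/60 40/9

Answer: 1367/240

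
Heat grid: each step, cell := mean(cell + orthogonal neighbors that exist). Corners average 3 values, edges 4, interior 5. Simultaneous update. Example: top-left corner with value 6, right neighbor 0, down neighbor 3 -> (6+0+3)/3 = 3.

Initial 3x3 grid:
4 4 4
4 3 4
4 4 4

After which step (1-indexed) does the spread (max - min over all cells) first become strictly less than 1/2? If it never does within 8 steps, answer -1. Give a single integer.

Answer: 1

Derivation:
Step 1: max=4, min=15/4, spread=1/4
  -> spread < 1/2 first at step 1
Step 2: max=311/80, min=94/25, spread=51/400
Step 3: max=1393/360, min=18377/4800, spread=589/14400
Step 4: max=1110919/288000, min=115057/30000, spread=31859/1440000
Step 5: max=6935279/1800000, min=66428393/17280000, spread=751427/86400000
Step 6: max=3992136871/1036800000, min=415365313/108000000, spread=23149331/5184000000
Step 7: max=24945068111/6480000000, min=239349345737/62208000000, spread=616540643/311040000000
Step 8: max=14365987991239/3732480000000, min=1496087546017/388800000000, spread=17737747379/18662400000000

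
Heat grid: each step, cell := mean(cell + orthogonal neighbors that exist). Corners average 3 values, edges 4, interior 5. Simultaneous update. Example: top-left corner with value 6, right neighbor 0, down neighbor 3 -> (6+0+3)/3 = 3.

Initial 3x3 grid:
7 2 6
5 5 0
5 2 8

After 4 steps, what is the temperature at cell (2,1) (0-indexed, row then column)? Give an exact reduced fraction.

Step 1: cell (2,1) = 5
Step 2: cell (2,1) = 227/60
Step 3: cell (2,1) = 15829/3600
Step 4: cell (2,1) = 890363/216000
Full grid after step 4:
  290353/64800 890363/216000 530981/129600
  1867601/432000 1552649/360000 1130359/288000
  96251/21600 890363/216000 534181/129600

Answer: 890363/216000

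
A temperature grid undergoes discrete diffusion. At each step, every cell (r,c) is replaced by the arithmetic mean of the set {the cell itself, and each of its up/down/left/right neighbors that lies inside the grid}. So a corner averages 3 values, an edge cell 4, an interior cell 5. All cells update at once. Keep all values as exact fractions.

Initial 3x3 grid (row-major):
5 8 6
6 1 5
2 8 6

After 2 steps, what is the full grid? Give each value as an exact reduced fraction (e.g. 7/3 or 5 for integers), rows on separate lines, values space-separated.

Answer: 89/18 349/60 95/18
623/120 457/100 683/120
157/36 1291/240 181/36

Derivation:
After step 1:
  19/3 5 19/3
  7/2 28/5 9/2
  16/3 17/4 19/3
After step 2:
  89/18 349/60 95/18
  623/120 457/100 683/120
  157/36 1291/240 181/36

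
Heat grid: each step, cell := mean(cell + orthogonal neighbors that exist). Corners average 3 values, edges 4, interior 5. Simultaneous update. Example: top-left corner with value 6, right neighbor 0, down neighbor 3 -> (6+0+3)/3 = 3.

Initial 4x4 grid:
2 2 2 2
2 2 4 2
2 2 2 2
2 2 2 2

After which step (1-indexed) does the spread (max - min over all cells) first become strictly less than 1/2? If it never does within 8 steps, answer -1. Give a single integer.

Answer: 2

Derivation:
Step 1: max=5/2, min=2, spread=1/2
Step 2: max=61/25, min=2, spread=11/25
  -> spread < 1/2 first at step 2
Step 3: max=2767/1200, min=2, spread=367/1200
Step 4: max=12371/5400, min=613/300, spread=1337/5400
Step 5: max=365669/162000, min=18469/9000, spread=33227/162000
Step 6: max=10934327/4860000, min=112049/54000, spread=849917/4860000
Step 7: max=325314347/145800000, min=1688533/810000, spread=21378407/145800000
Step 8: max=9714462371/4374000000, min=509688343/243000000, spread=540072197/4374000000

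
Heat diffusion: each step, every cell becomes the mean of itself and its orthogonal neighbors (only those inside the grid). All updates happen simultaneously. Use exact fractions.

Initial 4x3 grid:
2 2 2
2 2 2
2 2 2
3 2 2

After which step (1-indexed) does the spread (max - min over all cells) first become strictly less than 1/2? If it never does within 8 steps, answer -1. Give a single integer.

Step 1: max=7/3, min=2, spread=1/3
  -> spread < 1/2 first at step 1
Step 2: max=41/18, min=2, spread=5/18
Step 3: max=473/216, min=2, spread=41/216
Step 4: max=56057/25920, min=2, spread=4217/25920
Step 5: max=3319549/1555200, min=14479/7200, spread=38417/311040
Step 6: max=197824211/93312000, min=290597/144000, spread=1903471/18662400
Step 7: max=11798429089/5598720000, min=8755759/4320000, spread=18038617/223948800
Step 8: max=705114582851/335923200000, min=790526759/388800000, spread=883978523/13436928000

Answer: 1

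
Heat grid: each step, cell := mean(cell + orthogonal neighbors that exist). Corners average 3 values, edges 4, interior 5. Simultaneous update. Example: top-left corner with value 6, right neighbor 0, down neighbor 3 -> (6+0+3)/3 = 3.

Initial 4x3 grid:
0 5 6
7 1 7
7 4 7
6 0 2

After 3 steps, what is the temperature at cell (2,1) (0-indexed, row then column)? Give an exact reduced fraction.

Step 1: cell (2,1) = 19/5
Step 2: cell (2,1) = 113/25
Step 3: cell (2,1) = 1568/375
Full grid after step 3:
  3041/720 5071/1200 1157/240
  10087/2400 2299/500 3679/800
  32531/7200 1568/375 10627/2400
  8963/2160 3637/900 917/240

Answer: 1568/375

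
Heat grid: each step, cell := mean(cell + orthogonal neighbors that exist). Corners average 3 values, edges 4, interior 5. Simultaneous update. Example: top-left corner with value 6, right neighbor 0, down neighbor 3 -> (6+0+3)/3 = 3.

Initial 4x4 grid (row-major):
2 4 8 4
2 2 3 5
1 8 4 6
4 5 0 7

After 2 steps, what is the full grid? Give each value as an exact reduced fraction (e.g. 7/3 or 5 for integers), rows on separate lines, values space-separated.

Answer: 101/36 913/240 1129/240 179/36
359/120 359/100 433/100 301/60
77/24 4 221/50 139/30
34/9 187/48 1007/240 83/18

Derivation:
After step 1:
  8/3 4 19/4 17/3
  7/4 19/5 22/5 9/2
  15/4 4 21/5 11/2
  10/3 17/4 4 13/3
After step 2:
  101/36 913/240 1129/240 179/36
  359/120 359/100 433/100 301/60
  77/24 4 221/50 139/30
  34/9 187/48 1007/240 83/18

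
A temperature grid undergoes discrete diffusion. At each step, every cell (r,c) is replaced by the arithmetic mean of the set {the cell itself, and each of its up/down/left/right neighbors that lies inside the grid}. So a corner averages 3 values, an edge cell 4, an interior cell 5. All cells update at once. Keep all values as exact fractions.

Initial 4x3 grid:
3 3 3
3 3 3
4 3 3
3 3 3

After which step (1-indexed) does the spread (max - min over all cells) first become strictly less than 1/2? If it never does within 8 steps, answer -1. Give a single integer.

Step 1: max=10/3, min=3, spread=1/3
  -> spread < 1/2 first at step 1
Step 2: max=391/120, min=3, spread=31/120
Step 3: max=3451/1080, min=3, spread=211/1080
Step 4: max=340897/108000, min=5447/1800, spread=14077/108000
Step 5: max=3056407/972000, min=327683/108000, spread=5363/48600
Step 6: max=91220809/29160000, min=182869/60000, spread=93859/1166400
Step 7: max=5459074481/1749600000, min=296936467/97200000, spread=4568723/69984000
Step 8: max=326708435629/104976000000, min=8929618889/2916000000, spread=8387449/167961600

Answer: 1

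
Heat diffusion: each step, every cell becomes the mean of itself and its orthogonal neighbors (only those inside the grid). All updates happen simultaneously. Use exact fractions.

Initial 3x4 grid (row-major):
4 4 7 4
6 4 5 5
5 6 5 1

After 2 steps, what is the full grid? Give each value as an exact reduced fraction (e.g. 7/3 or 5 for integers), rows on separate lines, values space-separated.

After step 1:
  14/3 19/4 5 16/3
  19/4 5 26/5 15/4
  17/3 5 17/4 11/3
After step 2:
  85/18 233/48 1217/240 169/36
  241/48 247/50 116/25 359/80
  185/36 239/48 1087/240 35/9

Answer: 85/18 233/48 1217/240 169/36
241/48 247/50 116/25 359/80
185/36 239/48 1087/240 35/9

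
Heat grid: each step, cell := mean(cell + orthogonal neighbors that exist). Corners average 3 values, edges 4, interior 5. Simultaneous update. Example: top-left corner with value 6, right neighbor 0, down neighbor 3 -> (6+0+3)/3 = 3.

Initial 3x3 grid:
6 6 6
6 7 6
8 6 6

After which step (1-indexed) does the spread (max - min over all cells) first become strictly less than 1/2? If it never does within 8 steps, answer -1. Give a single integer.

Answer: 3

Derivation:
Step 1: max=27/4, min=6, spread=3/4
Step 2: max=121/18, min=489/80, spread=439/720
Step 3: max=7031/1080, min=2207/360, spread=41/108
  -> spread < 1/2 first at step 3
Step 4: max=420337/64800, min=134329/21600, spread=347/1296
Step 5: max=24971639/3888000, min=8080463/1296000, spread=2921/15552
Step 6: max=1493675233/233280000, min=487637161/77760000, spread=24611/186624
Step 7: max=89277785351/13996800000, min=29327326367/4665600000, spread=207329/2239488
Step 8: max=5346686713297/839808000000, min=1764034789849/279936000000, spread=1746635/26873856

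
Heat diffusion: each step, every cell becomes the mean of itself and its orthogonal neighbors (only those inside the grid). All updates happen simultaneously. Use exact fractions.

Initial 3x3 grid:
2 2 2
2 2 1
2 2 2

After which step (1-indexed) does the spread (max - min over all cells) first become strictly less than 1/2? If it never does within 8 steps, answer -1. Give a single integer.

Step 1: max=2, min=5/3, spread=1/3
  -> spread < 1/2 first at step 1
Step 2: max=2, min=413/240, spread=67/240
Step 3: max=393/200, min=3883/2160, spread=1807/10800
Step 4: max=10439/5400, min=1570037/864000, spread=33401/288000
Step 5: max=1036609/540000, min=14322067/7776000, spread=3025513/38880000
Step 6: max=54844051/28800000, min=5755873133/3110400000, spread=53531/995328
Step 7: max=14760883949/7776000000, min=347215074151/186624000000, spread=450953/11943936
Step 8: max=1765231389481/933120000000, min=20885976439397/11197440000000, spread=3799043/143327232

Answer: 1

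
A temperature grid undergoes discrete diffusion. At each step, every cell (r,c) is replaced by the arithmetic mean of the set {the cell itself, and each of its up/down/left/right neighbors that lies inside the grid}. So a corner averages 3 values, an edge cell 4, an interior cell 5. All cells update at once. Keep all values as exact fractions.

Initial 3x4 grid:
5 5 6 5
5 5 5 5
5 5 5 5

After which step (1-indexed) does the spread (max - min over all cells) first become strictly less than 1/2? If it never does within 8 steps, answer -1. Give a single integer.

Answer: 1

Derivation:
Step 1: max=16/3, min=5, spread=1/3
  -> spread < 1/2 first at step 1
Step 2: max=631/120, min=5, spread=31/120
Step 3: max=5611/1080, min=5, spread=211/1080
Step 4: max=556897/108000, min=9047/1800, spread=14077/108000
Step 5: max=5000407/972000, min=543683/108000, spread=5363/48600
Step 6: max=149540809/29160000, min=302869/60000, spread=93859/1166400
Step 7: max=8958274481/1749600000, min=491336467/97200000, spread=4568723/69984000
Step 8: max=536660435629/104976000000, min=14761618889/2916000000, spread=8387449/167961600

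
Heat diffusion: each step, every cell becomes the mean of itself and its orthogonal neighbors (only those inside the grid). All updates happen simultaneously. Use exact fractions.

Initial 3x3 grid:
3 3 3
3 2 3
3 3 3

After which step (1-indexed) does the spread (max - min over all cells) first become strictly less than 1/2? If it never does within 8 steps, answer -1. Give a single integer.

Step 1: max=3, min=11/4, spread=1/4
  -> spread < 1/2 first at step 1
Step 2: max=231/80, min=69/25, spread=51/400
Step 3: max=1033/360, min=13577/4800, spread=589/14400
Step 4: max=822919/288000, min=85057/30000, spread=31859/1440000
Step 5: max=5135279/1800000, min=49148393/17280000, spread=751427/86400000
Step 6: max=2955336871/1036800000, min=307365313/108000000, spread=23149331/5184000000
Step 7: max=18465068111/6480000000, min=177141345737/62208000000, spread=616540643/311040000000
Step 8: max=10633507991239/3732480000000, min=1107287546017/388800000000, spread=17737747379/18662400000000

Answer: 1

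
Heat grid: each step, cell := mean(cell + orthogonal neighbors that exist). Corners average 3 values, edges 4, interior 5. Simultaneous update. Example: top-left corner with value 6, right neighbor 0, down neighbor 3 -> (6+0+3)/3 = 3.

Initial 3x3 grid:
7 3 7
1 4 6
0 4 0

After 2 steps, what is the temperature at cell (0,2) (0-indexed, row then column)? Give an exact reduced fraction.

Answer: 89/18

Derivation:
Step 1: cell (0,2) = 16/3
Step 2: cell (0,2) = 89/18
Full grid after step 2:
  143/36 357/80 89/18
  179/60 181/50 991/240
  20/9 53/20 115/36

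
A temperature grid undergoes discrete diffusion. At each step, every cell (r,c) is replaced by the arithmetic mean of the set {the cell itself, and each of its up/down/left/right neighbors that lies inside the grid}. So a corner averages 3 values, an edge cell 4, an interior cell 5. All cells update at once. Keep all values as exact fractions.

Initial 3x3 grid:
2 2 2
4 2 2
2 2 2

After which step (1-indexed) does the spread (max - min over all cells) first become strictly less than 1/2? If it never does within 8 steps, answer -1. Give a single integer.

Answer: 3

Derivation:
Step 1: max=8/3, min=2, spread=2/3
Step 2: max=307/120, min=2, spread=67/120
Step 3: max=2597/1080, min=207/100, spread=1807/5400
  -> spread < 1/2 first at step 3
Step 4: max=1021963/432000, min=5761/2700, spread=33401/144000
Step 5: max=9005933/3888000, min=583391/270000, spread=3025513/19440000
Step 6: max=3575326867/1555200000, min=31555949/14400000, spread=53531/497664
Step 7: max=212656925849/93312000000, min=8567116051/3888000000, spread=450953/5971968
Step 8: max=12706343560603/5598720000000, min=1034128610519/466560000000, spread=3799043/71663616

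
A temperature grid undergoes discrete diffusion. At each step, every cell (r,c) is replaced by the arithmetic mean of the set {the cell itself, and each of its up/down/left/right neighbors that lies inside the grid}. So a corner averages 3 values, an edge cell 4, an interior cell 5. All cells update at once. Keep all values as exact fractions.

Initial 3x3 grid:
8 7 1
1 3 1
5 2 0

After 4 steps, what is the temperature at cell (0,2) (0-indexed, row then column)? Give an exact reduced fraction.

Answer: 4111/1350

Derivation:
Step 1: cell (0,2) = 3
Step 2: cell (0,2) = 3
Step 3: cell (0,2) = 539/180
Step 4: cell (0,2) = 4111/1350
Full grid after step 4:
  125089/32400 3002177/864000 4111/1350
  1003309/288000 123011/40000 747809/288000
  400181/129600 1137401/432000 99227/43200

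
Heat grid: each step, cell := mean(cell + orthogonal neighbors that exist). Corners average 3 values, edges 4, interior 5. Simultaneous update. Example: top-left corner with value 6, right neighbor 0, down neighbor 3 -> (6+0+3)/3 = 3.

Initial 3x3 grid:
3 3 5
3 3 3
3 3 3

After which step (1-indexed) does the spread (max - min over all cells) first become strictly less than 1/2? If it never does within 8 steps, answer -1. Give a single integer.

Answer: 3

Derivation:
Step 1: max=11/3, min=3, spread=2/3
Step 2: max=32/9, min=3, spread=5/9
Step 3: max=365/108, min=3, spread=41/108
  -> spread < 1/2 first at step 3
Step 4: max=21571/6480, min=551/180, spread=347/1296
Step 5: max=1273337/388800, min=5557/1800, spread=2921/15552
Step 6: max=75812539/23328000, min=673483/216000, spread=24611/186624
Step 7: max=4517762033/1399680000, min=15236741/4860000, spread=207329/2239488
Step 8: max=269972352451/83980800000, min=816401599/259200000, spread=1746635/26873856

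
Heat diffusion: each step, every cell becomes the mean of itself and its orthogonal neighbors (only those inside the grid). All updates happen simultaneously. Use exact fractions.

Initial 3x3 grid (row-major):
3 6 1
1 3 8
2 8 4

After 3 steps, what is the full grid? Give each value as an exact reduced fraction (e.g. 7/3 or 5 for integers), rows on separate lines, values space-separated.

Answer: 3871/1080 54049/14400 3239/720
16483/4800 26113/6000 1016/225
4301/1080 61549/14400 10897/2160

Derivation:
After step 1:
  10/3 13/4 5
  9/4 26/5 4
  11/3 17/4 20/3
After step 2:
  53/18 1007/240 49/12
  289/80 379/100 313/60
  61/18 1187/240 179/36
After step 3:
  3871/1080 54049/14400 3239/720
  16483/4800 26113/6000 1016/225
  4301/1080 61549/14400 10897/2160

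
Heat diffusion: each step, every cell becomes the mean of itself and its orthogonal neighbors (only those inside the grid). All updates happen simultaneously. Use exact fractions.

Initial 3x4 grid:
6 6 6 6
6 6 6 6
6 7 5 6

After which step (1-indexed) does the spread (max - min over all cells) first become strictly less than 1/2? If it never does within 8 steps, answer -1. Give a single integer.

Step 1: max=19/3, min=17/3, spread=2/3
Step 2: max=92/15, min=88/15, spread=4/15
  -> spread < 1/2 first at step 2
Step 3: max=827/135, min=793/135, spread=34/135
Step 4: max=65641/10800, min=63959/10800, spread=841/5400
Step 5: max=73697/12150, min=72103/12150, spread=797/6075
Step 6: max=47042393/7776000, min=46269607/7776000, spread=386393/3888000
Step 7: max=422716223/69984000, min=417091777/69984000, spread=2812223/34992000
Step 8: max=33779237629/5598720000, min=33405402371/5598720000, spread=186917629/2799360000

Answer: 2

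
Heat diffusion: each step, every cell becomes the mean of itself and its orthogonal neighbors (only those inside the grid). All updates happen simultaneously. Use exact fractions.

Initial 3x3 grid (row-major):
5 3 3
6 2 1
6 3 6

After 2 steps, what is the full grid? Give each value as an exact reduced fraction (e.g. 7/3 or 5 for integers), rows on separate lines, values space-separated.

After step 1:
  14/3 13/4 7/3
  19/4 3 3
  5 17/4 10/3
After step 2:
  38/9 53/16 103/36
  209/48 73/20 35/12
  14/3 187/48 127/36

Answer: 38/9 53/16 103/36
209/48 73/20 35/12
14/3 187/48 127/36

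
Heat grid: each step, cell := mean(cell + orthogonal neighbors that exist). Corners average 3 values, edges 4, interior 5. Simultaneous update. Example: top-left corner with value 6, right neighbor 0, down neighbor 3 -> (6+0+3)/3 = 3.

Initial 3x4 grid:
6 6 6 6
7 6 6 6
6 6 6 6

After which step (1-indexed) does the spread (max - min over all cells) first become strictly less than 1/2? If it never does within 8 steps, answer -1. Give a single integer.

Step 1: max=19/3, min=6, spread=1/3
  -> spread < 1/2 first at step 1
Step 2: max=1507/240, min=6, spread=67/240
Step 3: max=13397/2160, min=6, spread=437/2160
Step 4: max=5341531/864000, min=6009/1000, spread=29951/172800
Step 5: max=47871821/7776000, min=20329/3375, spread=206761/1555200
Step 6: max=19118595571/3110400000, min=32565671/5400000, spread=14430763/124416000
Step 7: max=1144851741689/186624000000, min=2609652727/432000000, spread=139854109/1492992000
Step 8: max=68607111890251/11197440000000, min=235131228977/38880000000, spread=7114543559/89579520000

Answer: 1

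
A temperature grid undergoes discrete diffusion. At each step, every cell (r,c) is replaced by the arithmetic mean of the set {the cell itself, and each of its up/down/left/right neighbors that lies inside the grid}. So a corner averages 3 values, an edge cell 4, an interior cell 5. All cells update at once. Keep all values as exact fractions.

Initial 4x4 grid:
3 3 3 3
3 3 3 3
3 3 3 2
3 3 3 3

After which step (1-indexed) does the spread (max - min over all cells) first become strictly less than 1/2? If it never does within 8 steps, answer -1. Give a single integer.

Step 1: max=3, min=8/3, spread=1/3
  -> spread < 1/2 first at step 1
Step 2: max=3, min=329/120, spread=31/120
Step 3: max=3, min=3029/1080, spread=211/1080
Step 4: max=3, min=307157/108000, spread=16843/108000
Step 5: max=26921/9000, min=2777357/972000, spread=130111/972000
Step 6: max=1612841/540000, min=83837633/29160000, spread=3255781/29160000
Step 7: max=1608893/540000, min=2524046309/874800000, spread=82360351/874800000
Step 8: max=289093559/97200000, min=75980683109/26244000000, spread=2074577821/26244000000

Answer: 1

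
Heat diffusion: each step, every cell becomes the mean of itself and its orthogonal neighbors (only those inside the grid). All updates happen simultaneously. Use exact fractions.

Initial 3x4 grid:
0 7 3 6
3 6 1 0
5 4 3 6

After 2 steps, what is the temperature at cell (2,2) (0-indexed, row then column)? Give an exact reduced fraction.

Step 1: cell (2,2) = 7/2
Step 2: cell (2,2) = 17/5
Full grid after step 2:
  65/18 947/240 277/80 7/2
  451/120 94/25 89/25 237/80
  4 81/20 17/5 13/4

Answer: 17/5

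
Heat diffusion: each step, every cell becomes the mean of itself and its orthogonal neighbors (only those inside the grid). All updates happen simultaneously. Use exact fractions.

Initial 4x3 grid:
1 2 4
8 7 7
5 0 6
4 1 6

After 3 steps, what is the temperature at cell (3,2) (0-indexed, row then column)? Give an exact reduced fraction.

Step 1: cell (3,2) = 13/3
Step 2: cell (3,2) = 71/18
Step 3: cell (3,2) = 4399/1080
Full grid after step 3:
  2287/540 3499/800 9833/2160
  15713/3600 8911/2000 34151/7200
  3637/900 1588/375 31871/7200
  8033/2160 54047/14400 4399/1080

Answer: 4399/1080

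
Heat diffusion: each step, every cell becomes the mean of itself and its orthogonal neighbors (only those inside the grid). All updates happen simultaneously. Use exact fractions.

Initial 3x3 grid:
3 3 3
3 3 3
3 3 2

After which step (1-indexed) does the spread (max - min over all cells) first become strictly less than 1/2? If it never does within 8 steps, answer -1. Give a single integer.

Step 1: max=3, min=8/3, spread=1/3
  -> spread < 1/2 first at step 1
Step 2: max=3, min=49/18, spread=5/18
Step 3: max=3, min=607/216, spread=41/216
Step 4: max=1069/360, min=36749/12960, spread=347/2592
Step 5: max=10643/3600, min=2225863/777600, spread=2921/31104
Step 6: max=1270517/432000, min=134139461/46656000, spread=24611/373248
Step 7: max=28503259/9720000, min=8079357967/2799360000, spread=207329/4478976
Step 8: max=1516398401/518400000, min=485854847549/167961600000, spread=1746635/53747712

Answer: 1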